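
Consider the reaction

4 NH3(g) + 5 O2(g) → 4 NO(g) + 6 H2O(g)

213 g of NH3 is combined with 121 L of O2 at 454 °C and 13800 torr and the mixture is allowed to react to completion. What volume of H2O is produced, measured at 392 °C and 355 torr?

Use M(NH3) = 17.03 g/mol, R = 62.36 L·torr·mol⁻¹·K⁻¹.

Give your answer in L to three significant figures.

2190 L

n(NH3) = 213 / 17.03 = 12.51 mol
n(O2) = PV/RT = (13800 × 121) / (62.36 × 727.15) = 36.82 mol
For 12.51 mol NH3, stoichiometry requires (5/4) × 12.51 = 15.64 mol O2; 36.82 mol is available, so NH3 is limiting.
n(H2O) = (6/4) × 12.51 = 18.77 mol
V(H2O) = nRT/P = 18.77 × 62.36 × 665.15 / 355 = 2193 L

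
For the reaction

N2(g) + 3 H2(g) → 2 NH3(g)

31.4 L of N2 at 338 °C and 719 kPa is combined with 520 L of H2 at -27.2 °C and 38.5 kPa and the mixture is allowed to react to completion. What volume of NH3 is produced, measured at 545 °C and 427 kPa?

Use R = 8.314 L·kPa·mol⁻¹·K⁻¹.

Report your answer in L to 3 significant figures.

n(N2) = PV/RT = (719 × 31.4) / (8.314 × 611.15) = 4.443 mol
n(H2) = PV/RT = (38.5 × 520) / (8.314 × 245.95) = 9.791 mol
For 4.443 mol N2, stoichiometry requires (3/1) × 4.443 = 13.33 mol H2; 9.791 mol is available, so H2 is limiting.
n(NH3) = (2/3) × 9.791 = 6.527 mol
V(NH3) = nRT/P = 6.527 × 8.314 × 818.15 / 427 = 104.0 L

104 L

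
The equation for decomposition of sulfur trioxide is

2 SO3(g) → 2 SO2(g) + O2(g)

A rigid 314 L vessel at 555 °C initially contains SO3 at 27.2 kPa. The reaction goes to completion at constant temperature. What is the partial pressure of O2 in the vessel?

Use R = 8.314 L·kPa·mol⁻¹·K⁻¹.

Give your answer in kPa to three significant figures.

13.6 kPa

n(SO3)₀ = PV/RT = (27.2 × 314) / (8.314 × 828.15) = 1.240 mol
n(O2) = (1/2) × 1.240 = 0.6200 mol
P(O2) = nRT/V = 0.6200 × 8.314 × 828.15 / 314 = 13.60 kPa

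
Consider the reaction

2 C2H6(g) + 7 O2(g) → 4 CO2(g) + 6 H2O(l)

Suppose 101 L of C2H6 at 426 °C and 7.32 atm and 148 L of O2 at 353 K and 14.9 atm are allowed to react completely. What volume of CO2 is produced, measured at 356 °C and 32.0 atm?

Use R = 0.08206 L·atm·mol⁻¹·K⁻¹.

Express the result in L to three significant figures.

n(C2H6) = PV/RT = (7.32 × 101) / (0.08206 × 699.15) = 12.89 mol
n(O2) = PV/RT = (14.9 × 148) / (0.08206 × 353) = 76.13 mol
For 12.89 mol C2H6, stoichiometry requires (7/2) × 12.89 = 45.12 mol O2; 76.13 mol is available, so C2H6 is limiting.
n(CO2) = (4/2) × 12.89 = 25.78 mol
V(CO2) = nRT/P = 25.78 × 0.08206 × 629.15 / 32.0 = 41.59 L

41.6 L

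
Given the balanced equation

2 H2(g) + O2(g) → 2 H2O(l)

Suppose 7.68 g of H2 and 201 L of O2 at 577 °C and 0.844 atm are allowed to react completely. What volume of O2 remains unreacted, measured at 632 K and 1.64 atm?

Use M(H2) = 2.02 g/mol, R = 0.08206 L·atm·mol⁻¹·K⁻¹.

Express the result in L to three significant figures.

16.8 L

n(H2) = 7.68 / 2.02 = 3.802 mol
n(O2) = PV/RT = (0.844 × 201) / (0.08206 × 850.15) = 2.432 mol
For 3.802 mol H2, stoichiometry requires (1/2) × 3.802 = 1.901 mol O2; 2.432 mol is available, so H2 is limiting.
n(O2) consumed = (1/2) × 3.802 = 1.901 mol; remaining = 2.432 − 1.901 = 0.5310 mol
V(O2) = nRT/P = 0.5310 × 0.08206 × 632 / 1.64 = 16.79 L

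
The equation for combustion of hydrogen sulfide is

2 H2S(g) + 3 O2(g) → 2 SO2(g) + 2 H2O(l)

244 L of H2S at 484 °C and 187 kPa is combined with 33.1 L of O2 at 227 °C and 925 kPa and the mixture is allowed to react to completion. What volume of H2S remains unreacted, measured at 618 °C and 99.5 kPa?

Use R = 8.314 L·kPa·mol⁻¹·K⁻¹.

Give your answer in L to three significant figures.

n(H2S) = PV/RT = (187 × 244) / (8.314 × 757.15) = 7.248 mol
n(O2) = PV/RT = (925 × 33.1) / (8.314 × 500.15) = 7.363 mol
For 7.248 mol H2S, stoichiometry requires (3/2) × 7.248 = 10.87 mol O2; 7.363 mol is available, so O2 is limiting.
n(H2S) consumed = (2/3) × 7.363 = 4.909 mol; remaining = 7.248 − 4.909 = 2.339 mol
V(H2S) = nRT/P = 2.339 × 8.314 × 891.15 / 99.5 = 174.2 L

174 L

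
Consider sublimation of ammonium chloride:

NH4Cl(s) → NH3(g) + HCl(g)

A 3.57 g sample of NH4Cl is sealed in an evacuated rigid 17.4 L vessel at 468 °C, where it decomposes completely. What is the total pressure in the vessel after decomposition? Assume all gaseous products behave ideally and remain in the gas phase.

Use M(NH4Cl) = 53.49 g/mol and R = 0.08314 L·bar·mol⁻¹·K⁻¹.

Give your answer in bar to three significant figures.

n(NH4Cl) = 3.57 / 53.49 = 0.06674 mol
n(gas produced) = (2/1) × 0.06674 = 0.1335 mol
P = nRT/V = 0.1335 × 0.08314 × 741.15 / 17.4 = 0.4728 bar

0.473 bar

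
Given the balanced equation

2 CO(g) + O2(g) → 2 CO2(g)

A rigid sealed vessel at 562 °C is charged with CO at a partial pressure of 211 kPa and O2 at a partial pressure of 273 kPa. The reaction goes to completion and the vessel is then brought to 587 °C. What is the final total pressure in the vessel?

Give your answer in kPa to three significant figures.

390 kPa

At constant V, partial pressures at 562 °C are proportional to moles, so apply stoichiometry directly to pressures.
P(O2) required for 211 kPa of CO = (1/2) × 211 = 105.5 kPa; available 273 kPa, so CO is limiting.
P(O2) remaining = 273 − (1/2) × 211 = 167.5 kPa
P(gaseous products) = (2)/2 × 211 = 211.0 kPa
P_total at 562 °C = 167.5 + 211.0 = 378.5 kPa
Scaling to 587 °C: P = 378.5 × 860.15/835.15 = 389.8 kPa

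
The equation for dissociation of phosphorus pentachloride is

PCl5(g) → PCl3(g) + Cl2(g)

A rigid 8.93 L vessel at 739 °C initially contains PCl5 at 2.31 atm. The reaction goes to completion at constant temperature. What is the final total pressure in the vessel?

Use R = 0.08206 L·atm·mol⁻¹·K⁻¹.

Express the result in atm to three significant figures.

Since T and V are fixed, P_final/P_initial = n_final/n_initial = 2/1.
P_final = (2/1) × 2.31 = 4.620 atm

4.62 atm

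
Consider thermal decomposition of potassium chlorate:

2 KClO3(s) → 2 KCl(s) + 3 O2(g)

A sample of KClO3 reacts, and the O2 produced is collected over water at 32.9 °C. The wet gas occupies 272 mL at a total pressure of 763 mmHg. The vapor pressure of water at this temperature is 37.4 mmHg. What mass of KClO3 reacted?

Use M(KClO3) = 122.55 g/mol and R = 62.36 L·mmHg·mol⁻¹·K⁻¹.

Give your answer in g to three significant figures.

P(O2) = 763 − 37.4 = 725.6 mmHg
n(O2) = PV/RT = (725.6 × 0.2720) / (62.36 × 306.05) = 0.01034 mol
n(KClO3) = (2/3) × 0.01034 = 0.006893 mol
m(KClO3) = 0.006893 × 122.55 = 0.8447 g

0.845 g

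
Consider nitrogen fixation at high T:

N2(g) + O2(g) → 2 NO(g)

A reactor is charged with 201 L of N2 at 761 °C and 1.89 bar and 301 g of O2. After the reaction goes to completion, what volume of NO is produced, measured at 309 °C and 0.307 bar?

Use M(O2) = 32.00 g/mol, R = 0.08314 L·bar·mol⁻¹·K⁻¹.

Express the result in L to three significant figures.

n(N2) = PV/RT = (1.89 × 201) / (0.08314 × 1034.15) = 4.418 mol
n(O2) = 301 / 32.00 = 9.406 mol
For 4.418 mol N2, stoichiometry requires (1/1) × 4.418 = 4.418 mol O2; 9.406 mol is available, so N2 is limiting.
n(NO) = (2/1) × 4.418 = 8.836 mol
V(NO) = nRT/P = 8.836 × 0.08314 × 582.15 / 0.307 = 1393 L

1390 L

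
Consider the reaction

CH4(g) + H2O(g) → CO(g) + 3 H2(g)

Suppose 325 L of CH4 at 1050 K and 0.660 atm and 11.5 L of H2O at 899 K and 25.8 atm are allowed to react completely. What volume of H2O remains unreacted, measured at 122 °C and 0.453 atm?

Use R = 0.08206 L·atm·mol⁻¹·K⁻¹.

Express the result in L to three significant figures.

110 L

n(CH4) = PV/RT = (0.660 × 325) / (0.08206 × 1050) = 2.489 mol
n(H2O) = PV/RT = (25.8 × 11.5) / (0.08206 × 899) = 4.022 mol
For 2.489 mol CH4, stoichiometry requires (1/1) × 2.489 = 2.489 mol H2O; 4.022 mol is available, so CH4 is limiting.
n(H2O) consumed = (1/1) × 2.489 = 2.489 mol; remaining = 4.022 − 2.489 = 1.533 mol
V(H2O) = nRT/P = 1.533 × 0.08206 × 395.15 / 0.453 = 109.7 L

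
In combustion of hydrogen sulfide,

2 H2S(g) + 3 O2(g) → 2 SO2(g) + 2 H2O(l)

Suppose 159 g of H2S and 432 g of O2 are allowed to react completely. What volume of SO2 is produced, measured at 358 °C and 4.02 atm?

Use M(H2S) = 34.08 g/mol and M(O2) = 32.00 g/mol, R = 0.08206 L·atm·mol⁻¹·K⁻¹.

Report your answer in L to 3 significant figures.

60.1 L

n(H2S) = 159 / 34.08 = 4.665 mol
n(O2) = 432 / 32.00 = 13.50 mol
For 4.665 mol H2S, stoichiometry requires (3/2) × 4.665 = 6.998 mol O2; 13.50 mol is available, so H2S is limiting.
n(SO2) = (2/2) × 4.665 = 4.665 mol
V(SO2) = nRT/P = 4.665 × 0.08206 × 631.15 / 4.02 = 60.10 L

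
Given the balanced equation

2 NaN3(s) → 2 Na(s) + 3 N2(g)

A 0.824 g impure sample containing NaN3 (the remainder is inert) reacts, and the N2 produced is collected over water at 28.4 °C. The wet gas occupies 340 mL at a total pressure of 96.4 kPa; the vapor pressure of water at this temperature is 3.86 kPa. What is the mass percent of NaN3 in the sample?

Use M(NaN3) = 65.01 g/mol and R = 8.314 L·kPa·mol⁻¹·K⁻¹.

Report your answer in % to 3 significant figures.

66.0 %

P(N2) = 96.4 − 3.86 = 92.54 kPa
n(N2) = PV/RT = (92.54 × 0.3400) / (8.314 × 301.55) = 0.01255 mol
n(NaN3) = (2/3) × 0.01255 = 0.008367 mol
m(NaN3) = 0.008367 × 65.01 = 0.5439 g
%NaN3 = 0.5439 / 0.824 × 100 = 66.01%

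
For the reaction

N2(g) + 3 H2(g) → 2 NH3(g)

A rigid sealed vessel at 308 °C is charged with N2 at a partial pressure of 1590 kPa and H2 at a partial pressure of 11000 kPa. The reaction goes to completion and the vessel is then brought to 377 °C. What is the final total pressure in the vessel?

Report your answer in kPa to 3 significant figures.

10500 kPa

Because the vessel is rigid and T is held at 308 °C, work the stoichiometry in partial pressures (P_i = n_iRT/V).
P(H2) required for 1590 kPa of N2 = (3/1) × 1590 = 4770 kPa; available 11000 kPa, so N2 is limiting.
P(H2) remaining = 11000 − (3/1) × 1590 = 6230 kPa
P(gaseous products) = (2)/1 × 1590 = 3180 kPa
P_total at 308 °C = 6230 + 3180 = 9410 kPa
Scaling to 377 °C: P = 9410 × 650.15/581.15 = 10530 kPa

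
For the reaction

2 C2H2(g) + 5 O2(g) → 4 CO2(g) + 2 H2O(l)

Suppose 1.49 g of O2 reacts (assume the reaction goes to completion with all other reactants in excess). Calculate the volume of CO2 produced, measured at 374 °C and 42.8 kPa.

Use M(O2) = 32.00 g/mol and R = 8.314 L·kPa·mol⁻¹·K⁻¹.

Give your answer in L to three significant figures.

4.68 L

n(O2) = 1.490 / 32.00 = 0.04656 mol
n(CO2) = (4/5) × 0.04656 = 0.03725 mol
V = nRT/P = 0.03725 × 8.314 × 647.15 / 42.8 = 4.683 L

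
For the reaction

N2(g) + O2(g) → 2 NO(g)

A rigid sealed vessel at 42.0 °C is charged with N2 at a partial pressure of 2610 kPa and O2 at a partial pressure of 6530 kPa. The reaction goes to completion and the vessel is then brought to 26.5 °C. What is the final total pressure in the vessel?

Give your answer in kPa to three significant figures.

8690 kPa

At constant V, partial pressures at 42.0 °C are proportional to moles, so apply stoichiometry directly to pressures.
P(O2) required for 2610 kPa of N2 = (1/1) × 2610 = 2610 kPa; available 6530 kPa, so N2 is limiting.
P(O2) remaining = 6530 − (1/1) × 2610 = 3920 kPa
P(gaseous products) = (2)/1 × 2610 = 5220 kPa
P_total at 42.0 °C = 3920 + 5220 = 9140 kPa
Scaling to 26.5 °C: P = 9140 × 299.65/315.15 = 8690 kPa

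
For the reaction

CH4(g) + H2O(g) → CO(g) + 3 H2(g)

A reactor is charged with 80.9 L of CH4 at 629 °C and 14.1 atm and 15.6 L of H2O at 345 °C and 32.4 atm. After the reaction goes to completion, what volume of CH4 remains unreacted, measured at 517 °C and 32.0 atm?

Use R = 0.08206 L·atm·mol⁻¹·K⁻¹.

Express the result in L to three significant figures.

11.0 L

n(CH4) = PV/RT = (14.1 × 80.9) / (0.08206 × 902.15) = 15.41 mol
n(H2O) = PV/RT = (32.4 × 15.6) / (0.08206 × 618.15) = 9.964 mol
For 15.41 mol CH4, stoichiometry requires (1/1) × 15.41 = 15.41 mol H2O; 9.964 mol is available, so H2O is limiting.
n(CH4) consumed = (1/1) × 9.964 = 9.964 mol; remaining = 15.41 − 9.964 = 5.446 mol
V(CH4) = nRT/P = 5.446 × 0.08206 × 790.15 / 32.0 = 11.03 L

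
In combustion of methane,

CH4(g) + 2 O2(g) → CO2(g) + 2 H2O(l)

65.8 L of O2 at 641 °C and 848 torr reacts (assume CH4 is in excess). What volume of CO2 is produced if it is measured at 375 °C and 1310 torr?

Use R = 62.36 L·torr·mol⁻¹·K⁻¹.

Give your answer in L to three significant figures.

n(O2) = PV/RT = (848 × 65.8) / (62.36 × 914.15) = 0.9788 mol
n(CO2) = (1/2) × 0.9788 = 0.4894 mol
V = nRT/P = 0.4894 × 62.36 × 648.15 / 1310 = 15.10 L

15.1 L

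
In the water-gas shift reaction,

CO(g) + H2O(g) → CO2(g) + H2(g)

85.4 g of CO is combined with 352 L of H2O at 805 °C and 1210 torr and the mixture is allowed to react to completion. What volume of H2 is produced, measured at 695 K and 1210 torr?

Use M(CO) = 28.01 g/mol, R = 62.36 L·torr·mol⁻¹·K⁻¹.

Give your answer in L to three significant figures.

n(CO) = 85.4 / 28.01 = 3.049 mol
n(H2O) = PV/RT = (1210 × 352) / (62.36 × 1078.15) = 6.335 mol
For 3.049 mol CO, stoichiometry requires (1/1) × 3.049 = 3.049 mol H2O; 6.335 mol is available, so CO is limiting.
n(H2) = (1/1) × 3.049 = 3.049 mol
V(H2) = nRT/P = 3.049 × 62.36 × 695 / 1210 = 109.2 L

109 L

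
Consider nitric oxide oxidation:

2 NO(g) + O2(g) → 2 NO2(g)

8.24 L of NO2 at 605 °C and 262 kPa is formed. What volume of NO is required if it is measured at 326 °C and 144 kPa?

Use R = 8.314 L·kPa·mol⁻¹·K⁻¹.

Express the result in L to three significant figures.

n(NO2) = PV/RT = (262 × 8.24) / (8.314 × 878.15) = 0.2957 mol
n(NO) = (2/2) × 0.2957 = 0.2957 mol
V = nRT/P = 0.2957 × 8.314 × 599.15 / 144 = 10.23 L

10.2 L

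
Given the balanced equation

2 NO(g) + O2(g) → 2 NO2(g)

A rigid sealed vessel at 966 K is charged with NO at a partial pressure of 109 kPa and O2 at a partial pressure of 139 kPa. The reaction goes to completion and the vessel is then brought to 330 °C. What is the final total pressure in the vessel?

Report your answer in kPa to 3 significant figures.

121 kPa

Because the vessel is rigid and T is held at 966 K, work the stoichiometry in partial pressures (P_i = n_iRT/V).
P(O2) required for 109 kPa of NO = (1/2) × 109 = 54.50 kPa; available 139 kPa, so NO is limiting.
P(O2) remaining = 139 − (1/2) × 109 = 84.50 kPa
P(gaseous products) = (2)/2 × 109 = 109.0 kPa
P_total at 966 K = 84.50 + 109.0 = 193.5 kPa
Scaling to 330 °C: P = 193.5 × 603.15/966 = 120.8 kPa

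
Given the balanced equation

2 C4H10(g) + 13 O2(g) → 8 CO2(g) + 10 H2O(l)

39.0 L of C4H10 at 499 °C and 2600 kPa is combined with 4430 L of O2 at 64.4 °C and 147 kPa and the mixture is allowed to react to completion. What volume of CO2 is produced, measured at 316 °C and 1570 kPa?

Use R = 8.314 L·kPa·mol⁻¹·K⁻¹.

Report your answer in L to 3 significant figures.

n(C4H10) = PV/RT = (2600 × 39.0) / (8.314 × 772.15) = 15.80 mol
n(O2) = PV/RT = (147 × 4430) / (8.314 × 337.55) = 232.0 mol
For 15.80 mol C4H10, stoichiometry requires (13/2) × 15.80 = 102.7 mol O2; 232.0 mol is available, so C4H10 is limiting.
n(CO2) = (8/2) × 15.80 = 63.20 mol
V(CO2) = nRT/P = 63.20 × 8.314 × 589.15 / 1570 = 197.2 L

197 L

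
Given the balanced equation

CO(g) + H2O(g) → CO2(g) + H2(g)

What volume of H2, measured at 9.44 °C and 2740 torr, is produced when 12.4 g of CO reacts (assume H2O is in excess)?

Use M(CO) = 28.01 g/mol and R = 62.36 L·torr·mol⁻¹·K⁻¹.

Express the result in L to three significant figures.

2.85 L

n(CO) = 12.40 / 28.01 = 0.4427 mol
n(H2) = (1/1) × 0.4427 = 0.4427 mol
V = nRT/P = 0.4427 × 62.36 × 282.59 / 2740 = 2.847 L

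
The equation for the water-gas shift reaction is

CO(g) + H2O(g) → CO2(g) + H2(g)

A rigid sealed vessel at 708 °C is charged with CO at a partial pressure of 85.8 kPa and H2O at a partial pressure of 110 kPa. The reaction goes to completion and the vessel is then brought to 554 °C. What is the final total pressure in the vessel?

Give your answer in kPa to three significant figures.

With V and T fixed, P_i ∝ n_i, so the mole ratios apply directly to partial pressures at 708 °C.
P(H2O) required for 85.8 kPa of CO = (1/1) × 85.8 = 85.80 kPa; available 110 kPa, so CO is limiting.
P(H2O) remaining = 110 − (1/1) × 85.8 = 24.20 kPa
P(gaseous products) = (1+1)/1 × 85.8 = 171.6 kPa
P_total at 708 °C = 24.20 + 171.6 = 195.8 kPa
Scaling to 554 °C: P = 195.8 × 827.15/981.15 = 165.1 kPa

165 kPa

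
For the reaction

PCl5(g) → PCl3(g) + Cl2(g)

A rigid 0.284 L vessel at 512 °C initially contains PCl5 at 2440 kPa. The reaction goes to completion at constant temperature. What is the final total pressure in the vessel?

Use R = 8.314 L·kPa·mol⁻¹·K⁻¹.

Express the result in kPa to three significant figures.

4880 kPa

Since T and V are fixed, P_final/P_initial = n_final/n_initial = 2/1.
P_final = (2/1) × 2440 = 4880 kPa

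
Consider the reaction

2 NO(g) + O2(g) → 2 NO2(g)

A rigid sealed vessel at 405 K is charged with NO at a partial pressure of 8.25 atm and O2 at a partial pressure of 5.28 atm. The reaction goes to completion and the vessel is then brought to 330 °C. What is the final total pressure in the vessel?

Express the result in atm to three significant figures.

Because the vessel is rigid and T is held at 405 K, work the stoichiometry in partial pressures (P_i = n_iRT/V).
P(O2) required for 8.25 atm of NO = (1/2) × 8.25 = 4.125 atm; available 5.28 atm, so NO is limiting.
P(O2) remaining = 5.28 − (1/2) × 8.25 = 1.155 atm
P(gaseous products) = (2)/2 × 8.25 = 8.250 atm
P_total at 405 K = 1.155 + 8.250 = 9.405 atm
Scaling to 330 °C: P = 9.405 × 603.15/405 = 14.01 atm

14.0 atm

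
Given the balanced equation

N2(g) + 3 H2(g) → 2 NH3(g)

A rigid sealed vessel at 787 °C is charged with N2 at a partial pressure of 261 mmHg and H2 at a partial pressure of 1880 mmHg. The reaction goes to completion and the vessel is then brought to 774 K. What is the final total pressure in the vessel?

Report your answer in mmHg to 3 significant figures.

1180 mmHg

Because the vessel is rigid and T is held at 787 °C, work the stoichiometry in partial pressures (P_i = n_iRT/V).
P(H2) required for 261 mmHg of N2 = (3/1) × 261 = 783.0 mmHg; available 1880 mmHg, so N2 is limiting.
P(H2) remaining = 1880 − (3/1) × 261 = 1097 mmHg
P(gaseous products) = (2)/1 × 261 = 522.0 mmHg
P_total at 787 °C = 1097 + 522.0 = 1619 mmHg
Scaling to 774 K: P = 1619 × 774/1060.15 = 1182 mmHg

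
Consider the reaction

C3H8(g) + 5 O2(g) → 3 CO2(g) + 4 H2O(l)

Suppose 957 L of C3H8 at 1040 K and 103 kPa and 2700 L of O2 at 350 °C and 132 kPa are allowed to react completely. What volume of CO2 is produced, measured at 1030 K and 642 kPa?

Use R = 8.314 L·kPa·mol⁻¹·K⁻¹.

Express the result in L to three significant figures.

456 L

n(C3H8) = PV/RT = (103 × 957) / (8.314 × 1040) = 11.40 mol
n(O2) = PV/RT = (132 × 2700) / (8.314 × 623.15) = 68.79 mol
For 11.40 mol C3H8, stoichiometry requires (5/1) × 11.40 = 57.00 mol O2; 68.79 mol is available, so C3H8 is limiting.
n(CO2) = (3/1) × 11.40 = 34.20 mol
V(CO2) = nRT/P = 34.20 × 8.314 × 1030 / 642 = 456.2 L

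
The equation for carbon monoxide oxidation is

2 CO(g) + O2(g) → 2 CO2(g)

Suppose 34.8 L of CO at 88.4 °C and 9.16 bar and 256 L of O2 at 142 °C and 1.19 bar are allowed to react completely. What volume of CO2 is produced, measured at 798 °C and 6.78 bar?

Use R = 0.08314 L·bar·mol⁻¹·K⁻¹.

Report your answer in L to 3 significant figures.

139 L

n(CO) = PV/RT = (9.16 × 34.8) / (0.08314 × 361.55) = 10.60 mol
n(O2) = PV/RT = (1.19 × 256) / (0.08314 × 415.15) = 8.826 mol
For 10.60 mol CO, stoichiometry requires (1/2) × 10.60 = 5.300 mol O2; 8.826 mol is available, so CO is limiting.
n(CO2) = (2/2) × 10.60 = 10.60 mol
V(CO2) = nRT/P = 10.60 × 0.08314 × 1071.15 / 6.78 = 139.2 L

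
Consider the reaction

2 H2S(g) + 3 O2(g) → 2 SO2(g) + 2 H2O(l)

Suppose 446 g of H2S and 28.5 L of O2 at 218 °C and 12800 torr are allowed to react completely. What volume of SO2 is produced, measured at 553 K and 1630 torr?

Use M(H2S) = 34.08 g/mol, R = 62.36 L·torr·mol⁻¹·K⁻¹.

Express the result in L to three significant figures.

n(H2S) = 446 / 34.08 = 13.09 mol
n(O2) = PV/RT = (12800 × 28.5) / (62.36 × 491.15) = 11.91 mol
For 13.09 mol H2S, stoichiometry requires (3/2) × 13.09 = 19.63 mol O2; 11.91 mol is available, so O2 is limiting.
n(SO2) = (2/3) × 11.91 = 7.940 mol
V(SO2) = nRT/P = 7.940 × 62.36 × 553 / 1630 = 168.0 L

168 L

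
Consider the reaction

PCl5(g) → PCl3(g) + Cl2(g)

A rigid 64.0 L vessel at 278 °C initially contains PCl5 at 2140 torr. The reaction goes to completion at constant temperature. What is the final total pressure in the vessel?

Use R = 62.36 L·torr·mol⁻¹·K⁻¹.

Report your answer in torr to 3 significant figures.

4280 torr

Rigid vessel, constant T ⇒ P scales with total gas moles (1 → 2).
P_final = (2/1) × 2140 = 4280 torr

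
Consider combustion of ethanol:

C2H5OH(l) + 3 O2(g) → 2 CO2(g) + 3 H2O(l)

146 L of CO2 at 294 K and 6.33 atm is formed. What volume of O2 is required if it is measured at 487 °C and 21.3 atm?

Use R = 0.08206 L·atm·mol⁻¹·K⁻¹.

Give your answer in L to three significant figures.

168 L

n(CO2) = PV/RT = (6.33 × 146) / (0.08206 × 294) = 38.31 mol
n(O2) = (3/2) × 38.31 = 57.47 mol
V = nRT/P = 57.47 × 0.08206 × 760.15 / 21.3 = 168.3 L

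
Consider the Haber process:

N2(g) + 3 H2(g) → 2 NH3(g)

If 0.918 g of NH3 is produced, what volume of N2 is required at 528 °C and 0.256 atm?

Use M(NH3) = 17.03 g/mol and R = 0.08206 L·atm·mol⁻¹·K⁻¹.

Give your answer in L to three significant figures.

n(NH3) = 0.9180 / 17.03 = 0.05390 mol
n(N2) = (1/2) × 0.05390 = 0.02695 mol
V = nRT/P = 0.02695 × 0.08206 × 801.15 / 0.256 = 6.921 L

6.92 L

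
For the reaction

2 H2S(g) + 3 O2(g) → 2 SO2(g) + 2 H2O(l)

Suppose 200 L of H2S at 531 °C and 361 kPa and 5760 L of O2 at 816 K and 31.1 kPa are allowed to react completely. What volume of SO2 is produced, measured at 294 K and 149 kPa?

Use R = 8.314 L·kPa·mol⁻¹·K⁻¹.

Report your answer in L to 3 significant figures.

177 L

n(H2S) = PV/RT = (361 × 200) / (8.314 × 804.15) = 10.80 mol
n(O2) = PV/RT = (31.1 × 5760) / (8.314 × 816) = 26.40 mol
For 10.80 mol H2S, stoichiometry requires (3/2) × 10.80 = 16.20 mol O2; 26.40 mol is available, so H2S is limiting.
n(SO2) = (2/2) × 10.80 = 10.80 mol
V(SO2) = nRT/P = 10.80 × 8.314 × 294 / 149 = 177.2 L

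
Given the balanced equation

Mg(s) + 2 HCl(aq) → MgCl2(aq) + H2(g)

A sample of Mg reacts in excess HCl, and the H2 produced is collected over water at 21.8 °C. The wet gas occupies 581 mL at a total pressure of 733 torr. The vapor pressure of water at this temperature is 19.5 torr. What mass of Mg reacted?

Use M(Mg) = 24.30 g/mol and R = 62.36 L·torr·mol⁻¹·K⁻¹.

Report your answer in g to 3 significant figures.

P(H2) = 733 − 19.5 = 713.5 torr
n(H2) = PV/RT = (713.5 × 0.5810) / (62.36 × 294.95) = 0.02254 mol
n(Mg) = (1/1) × 0.02254 = 0.02254 mol
m(Mg) = 0.02254 × 24.30 = 0.5477 g

0.548 g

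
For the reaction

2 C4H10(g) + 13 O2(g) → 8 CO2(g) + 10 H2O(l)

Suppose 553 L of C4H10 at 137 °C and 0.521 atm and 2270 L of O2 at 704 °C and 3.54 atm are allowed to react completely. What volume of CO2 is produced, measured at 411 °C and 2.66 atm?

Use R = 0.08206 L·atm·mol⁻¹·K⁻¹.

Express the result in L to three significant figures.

723 L

n(C4H10) = PV/RT = (0.521 × 553) / (0.08206 × 410.15) = 8.560 mol
n(O2) = PV/RT = (3.54 × 2270) / (0.08206 × 977.15) = 100.2 mol
For 8.560 mol C4H10, stoichiometry requires (13/2) × 8.560 = 55.64 mol O2; 100.2 mol is available, so C4H10 is limiting.
n(CO2) = (8/2) × 8.560 = 34.24 mol
V(CO2) = nRT/P = 34.24 × 0.08206 × 684.15 / 2.66 = 722.7 L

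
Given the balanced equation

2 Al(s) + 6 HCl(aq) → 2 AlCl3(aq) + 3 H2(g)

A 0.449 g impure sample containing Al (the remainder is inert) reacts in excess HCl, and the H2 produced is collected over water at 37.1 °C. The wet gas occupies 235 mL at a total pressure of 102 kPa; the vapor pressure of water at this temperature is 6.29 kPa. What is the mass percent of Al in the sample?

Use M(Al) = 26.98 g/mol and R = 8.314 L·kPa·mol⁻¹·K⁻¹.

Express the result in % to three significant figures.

P(H2) = 102 − 6.29 = 95.71 kPa
n(H2) = PV/RT = (95.71 × 0.2350) / (8.314 × 310.25) = 0.008720 mol
n(Al) = (2/3) × 0.008720 = 0.005813 mol
m(Al) = 0.005813 × 26.98 = 0.1568 g
%Al = 0.1568 / 0.449 × 100 = 34.92%

34.9 %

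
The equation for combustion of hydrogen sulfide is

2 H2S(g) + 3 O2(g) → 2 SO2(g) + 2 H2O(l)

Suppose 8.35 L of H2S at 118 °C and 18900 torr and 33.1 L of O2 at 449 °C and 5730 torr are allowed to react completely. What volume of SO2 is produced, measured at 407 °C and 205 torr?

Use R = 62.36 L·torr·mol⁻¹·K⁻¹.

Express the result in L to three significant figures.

581 L

n(H2S) = PV/RT = (18900 × 8.35) / (62.36 × 391.15) = 6.470 mol
n(O2) = PV/RT = (5730 × 33.1) / (62.36 × 722.15) = 4.212 mol
For 6.470 mol H2S, stoichiometry requires (3/2) × 6.470 = 9.705 mol O2; 4.212 mol is available, so O2 is limiting.
n(SO2) = (2/3) × 4.212 = 2.808 mol
V(SO2) = nRT/P = 2.808 × 62.36 × 680.15 / 205 = 581.0 L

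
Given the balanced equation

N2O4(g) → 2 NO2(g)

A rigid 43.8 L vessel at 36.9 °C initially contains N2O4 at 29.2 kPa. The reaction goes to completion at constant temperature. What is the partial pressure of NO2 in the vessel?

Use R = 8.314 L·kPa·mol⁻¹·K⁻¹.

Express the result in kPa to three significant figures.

58.4 kPa

n(N2O4)₀ = PV/RT = (29.2 × 43.8) / (8.314 × 310.05) = 0.4962 mol
n(NO2) = (2/1) × 0.4962 = 0.9924 mol
P(NO2) = nRT/V = 0.9924 × 8.314 × 310.05 / 43.8 = 58.41 kPa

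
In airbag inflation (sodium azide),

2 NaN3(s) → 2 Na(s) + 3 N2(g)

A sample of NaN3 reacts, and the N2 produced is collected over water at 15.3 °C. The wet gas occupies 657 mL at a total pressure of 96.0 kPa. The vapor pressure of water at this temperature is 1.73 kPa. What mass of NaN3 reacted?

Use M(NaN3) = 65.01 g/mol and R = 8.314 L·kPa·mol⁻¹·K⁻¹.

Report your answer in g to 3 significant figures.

1.12 g

P(N2) = 96.0 − 1.73 = 94.27 kPa
n(N2) = PV/RT = (94.27 × 0.6570) / (8.314 × 288.45) = 0.02583 mol
n(NaN3) = (2/3) × 0.02583 = 0.01722 mol
m(NaN3) = 0.01722 × 65.01 = 1.119 g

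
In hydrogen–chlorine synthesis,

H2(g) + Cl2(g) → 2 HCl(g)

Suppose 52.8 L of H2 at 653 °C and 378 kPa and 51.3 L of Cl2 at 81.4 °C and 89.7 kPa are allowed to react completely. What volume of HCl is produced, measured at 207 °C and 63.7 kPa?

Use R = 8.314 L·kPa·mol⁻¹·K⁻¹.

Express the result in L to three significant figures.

196 L

n(H2) = PV/RT = (378 × 52.8) / (8.314 × 926.15) = 2.592 mol
n(Cl2) = PV/RT = (89.7 × 51.3) / (8.314 × 354.55) = 1.561 mol
For 2.592 mol H2, stoichiometry requires (1/1) × 2.592 = 2.592 mol Cl2; 1.561 mol is available, so Cl2 is limiting.
n(HCl) = (2/1) × 1.561 = 3.122 mol
V(HCl) = nRT/P = 3.122 × 8.314 × 480.15 / 63.7 = 195.7 L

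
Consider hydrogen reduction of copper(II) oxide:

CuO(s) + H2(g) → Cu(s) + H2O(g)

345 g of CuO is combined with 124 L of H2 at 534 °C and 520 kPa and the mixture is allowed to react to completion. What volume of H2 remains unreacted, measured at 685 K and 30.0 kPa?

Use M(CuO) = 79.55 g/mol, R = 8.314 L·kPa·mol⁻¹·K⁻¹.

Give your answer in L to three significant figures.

n(CuO) = 345 / 79.55 = 4.337 mol
n(H2) = PV/RT = (520 × 124) / (8.314 × 807.15) = 9.609 mol
For 4.337 mol CuO, stoichiometry requires (1/1) × 4.337 = 4.337 mol H2; 9.609 mol is available, so CuO is limiting.
n(H2) consumed = (1/1) × 4.337 = 4.337 mol; remaining = 9.609 − 4.337 = 5.272 mol
V(H2) = nRT/P = 5.272 × 8.314 × 685 / 30.0 = 1001 L

1000 L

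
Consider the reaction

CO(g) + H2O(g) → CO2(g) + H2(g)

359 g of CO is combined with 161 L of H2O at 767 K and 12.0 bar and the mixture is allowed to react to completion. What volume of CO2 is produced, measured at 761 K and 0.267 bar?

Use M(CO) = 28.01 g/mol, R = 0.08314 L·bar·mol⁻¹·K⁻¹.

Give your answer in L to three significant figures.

3040 L

n(CO) = 359 / 28.01 = 12.82 mol
n(H2O) = PV/RT = (12.0 × 161) / (0.08314 × 767) = 30.30 mol
For 12.82 mol CO, stoichiometry requires (1/1) × 12.82 = 12.82 mol H2O; 30.30 mol is available, so CO is limiting.
n(CO2) = (1/1) × 12.82 = 12.82 mol
V(CO2) = nRT/P = 12.82 × 0.08314 × 761 / 0.267 = 3038 L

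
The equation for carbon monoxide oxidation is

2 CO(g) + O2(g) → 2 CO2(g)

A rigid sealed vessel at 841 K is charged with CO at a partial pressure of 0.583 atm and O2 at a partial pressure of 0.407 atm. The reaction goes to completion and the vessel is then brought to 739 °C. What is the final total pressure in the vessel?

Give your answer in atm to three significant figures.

At constant V, partial pressures at 841 K are proportional to moles, so apply stoichiometry directly to pressures.
P(O2) required for 0.583 atm of CO = (1/2) × 0.583 = 0.2915 atm; available 0.407 atm, so CO is limiting.
P(O2) remaining = 0.407 − (1/2) × 0.583 = 0.1155 atm
P(gaseous products) = (2)/2 × 0.583 = 0.5830 atm
P_total at 841 K = 0.1155 + 0.5830 = 0.6985 atm
Scaling to 739 °C: P = 0.6985 × 1012.15/841 = 0.8407 atm

0.841 atm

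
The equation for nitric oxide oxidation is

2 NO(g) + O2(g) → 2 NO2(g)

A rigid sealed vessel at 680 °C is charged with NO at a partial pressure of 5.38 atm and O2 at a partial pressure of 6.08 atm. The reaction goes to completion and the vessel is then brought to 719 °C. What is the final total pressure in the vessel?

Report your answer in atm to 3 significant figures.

Because the vessel is rigid and T is held at 680 °C, work the stoichiometry in partial pressures (P_i = n_iRT/V).
P(O2) required for 5.38 atm of NO = (1/2) × 5.38 = 2.690 atm; available 6.08 atm, so NO is limiting.
P(O2) remaining = 6.08 − (1/2) × 5.38 = 3.390 atm
P(gaseous products) = (2)/2 × 5.38 = 5.380 atm
P_total at 680 °C = 3.390 + 5.380 = 8.770 atm
Scaling to 719 °C: P = 8.770 × 992.15/953.15 = 9.129 atm

9.13 atm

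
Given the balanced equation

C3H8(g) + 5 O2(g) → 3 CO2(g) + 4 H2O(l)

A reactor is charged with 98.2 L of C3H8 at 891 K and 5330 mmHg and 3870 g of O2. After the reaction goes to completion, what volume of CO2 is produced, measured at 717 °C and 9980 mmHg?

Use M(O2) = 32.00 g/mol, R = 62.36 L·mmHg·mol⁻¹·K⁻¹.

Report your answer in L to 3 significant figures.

175 L

n(C3H8) = PV/RT = (5330 × 98.2) / (62.36 × 891) = 9.420 mol
n(O2) = 3870 / 32.00 = 120.9 mol
For 9.420 mol C3H8, stoichiometry requires (5/1) × 9.420 = 47.10 mol O2; 120.9 mol is available, so C3H8 is limiting.
n(CO2) = (3/1) × 9.420 = 28.26 mol
V(CO2) = nRT/P = 28.26 × 62.36 × 990.15 / 9980 = 174.8 L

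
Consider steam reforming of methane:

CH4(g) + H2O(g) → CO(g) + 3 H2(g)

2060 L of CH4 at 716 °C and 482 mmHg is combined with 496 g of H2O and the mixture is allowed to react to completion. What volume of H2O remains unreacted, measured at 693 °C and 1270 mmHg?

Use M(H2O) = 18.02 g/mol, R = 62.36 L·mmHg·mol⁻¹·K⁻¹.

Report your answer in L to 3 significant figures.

n(CH4) = PV/RT = (482 × 2060) / (62.36 × 989.15) = 16.10 mol
n(H2O) = 496 / 18.02 = 27.52 mol
For 16.10 mol CH4, stoichiometry requires (1/1) × 16.10 = 16.10 mol H2O; 27.52 mol is available, so CH4 is limiting.
n(H2O) consumed = (1/1) × 16.10 = 16.10 mol; remaining = 27.52 − 16.10 = 11.42 mol
V(H2O) = nRT/P = 11.42 × 62.36 × 966.15 / 1270 = 541.8 L

542 L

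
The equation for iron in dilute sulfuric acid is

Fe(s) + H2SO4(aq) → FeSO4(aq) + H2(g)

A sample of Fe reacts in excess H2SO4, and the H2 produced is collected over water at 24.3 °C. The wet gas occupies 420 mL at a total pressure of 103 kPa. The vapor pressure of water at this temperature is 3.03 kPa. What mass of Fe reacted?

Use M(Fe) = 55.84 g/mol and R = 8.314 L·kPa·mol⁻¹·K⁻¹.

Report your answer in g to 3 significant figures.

0.948 g

P(H2) = 103 − 3.03 = 99.97 kPa
n(H2) = PV/RT = (99.97 × 0.4200) / (8.314 × 297.45) = 0.01698 mol
n(Fe) = (1/1) × 0.01698 = 0.01698 mol
m(Fe) = 0.01698 × 55.84 = 0.9482 g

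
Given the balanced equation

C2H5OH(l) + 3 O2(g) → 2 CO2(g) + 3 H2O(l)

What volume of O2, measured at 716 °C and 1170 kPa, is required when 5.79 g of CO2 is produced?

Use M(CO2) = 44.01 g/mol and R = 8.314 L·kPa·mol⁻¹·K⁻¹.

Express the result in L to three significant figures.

n(CO2) = 5.790 / 44.01 = 0.1316 mol
n(O2) = (3/2) × 0.1316 = 0.1974 mol
V = nRT/P = 0.1974 × 8.314 × 989.15 / 1170 = 1.388 L

1.39 L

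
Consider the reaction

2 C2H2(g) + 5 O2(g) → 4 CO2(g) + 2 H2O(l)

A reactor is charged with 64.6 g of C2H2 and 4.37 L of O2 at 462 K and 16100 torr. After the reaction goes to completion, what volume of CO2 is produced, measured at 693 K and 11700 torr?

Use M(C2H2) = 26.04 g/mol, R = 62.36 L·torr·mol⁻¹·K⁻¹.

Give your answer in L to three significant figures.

7.22 L

n(C2H2) = 64.6 / 26.04 = 2.481 mol
n(O2) = PV/RT = (16100 × 4.37) / (62.36 × 462) = 2.442 mol
For 2.481 mol C2H2, stoichiometry requires (5/2) × 2.481 = 6.202 mol O2; 2.442 mol is available, so O2 is limiting.
n(CO2) = (4/5) × 2.442 = 1.954 mol
V(CO2) = nRT/P = 1.954 × 62.36 × 693 / 11700 = 7.217 L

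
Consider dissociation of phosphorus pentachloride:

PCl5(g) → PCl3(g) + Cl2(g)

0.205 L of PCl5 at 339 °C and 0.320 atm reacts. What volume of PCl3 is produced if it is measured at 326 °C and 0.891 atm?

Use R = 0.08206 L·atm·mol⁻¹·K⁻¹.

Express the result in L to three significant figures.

0.0721 L

n(PCl5) = PV/RT = (0.320 × 0.205) / (0.08206 × 612.15) = 0.001306 mol
n(PCl3) = (1/1) × 0.001306 = 0.001306 mol
V = nRT/P = 0.001306 × 0.08206 × 599.15 / 0.891 = 0.07207 L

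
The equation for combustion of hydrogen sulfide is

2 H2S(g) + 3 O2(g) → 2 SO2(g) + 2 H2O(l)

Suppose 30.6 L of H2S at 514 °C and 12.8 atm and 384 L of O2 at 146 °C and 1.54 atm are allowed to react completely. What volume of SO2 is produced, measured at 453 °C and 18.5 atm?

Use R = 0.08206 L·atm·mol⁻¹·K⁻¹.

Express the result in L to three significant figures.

19.5 L

n(H2S) = PV/RT = (12.8 × 30.6) / (0.08206 × 787.15) = 6.064 mol
n(O2) = PV/RT = (1.54 × 384) / (0.08206 × 419.15) = 17.19 mol
For 6.064 mol H2S, stoichiometry requires (3/2) × 6.064 = 9.096 mol O2; 17.19 mol is available, so H2S is limiting.
n(SO2) = (2/2) × 6.064 = 6.064 mol
V(SO2) = nRT/P = 6.064 × 0.08206 × 726.15 / 18.5 = 19.53 L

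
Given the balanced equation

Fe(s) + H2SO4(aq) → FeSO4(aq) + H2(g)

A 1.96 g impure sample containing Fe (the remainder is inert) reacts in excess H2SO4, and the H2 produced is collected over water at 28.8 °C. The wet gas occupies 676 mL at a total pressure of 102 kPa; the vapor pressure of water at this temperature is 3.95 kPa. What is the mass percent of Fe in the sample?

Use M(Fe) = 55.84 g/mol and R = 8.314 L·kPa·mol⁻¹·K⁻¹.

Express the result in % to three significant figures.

P(H2) = 102 − 3.95 = 98.05 kPa
n(H2) = PV/RT = (98.05 × 0.6760) / (8.314 × 301.95) = 0.02640 mol
n(Fe) = (1/1) × 0.02640 = 0.02640 mol
m(Fe) = 0.02640 × 55.84 = 1.474 g
%Fe = 1.474 / 1.96 × 100 = 75.20%

75.2 %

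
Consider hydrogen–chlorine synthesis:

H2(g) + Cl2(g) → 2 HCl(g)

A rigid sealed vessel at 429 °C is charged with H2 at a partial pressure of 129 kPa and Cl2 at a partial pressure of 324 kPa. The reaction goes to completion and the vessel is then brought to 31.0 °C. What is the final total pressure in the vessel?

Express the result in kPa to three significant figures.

At constant V, partial pressures at 429 °C are proportional to moles, so apply stoichiometry directly to pressures.
P(Cl2) required for 129 kPa of H2 = (1/1) × 129 = 129.0 kPa; available 324 kPa, so H2 is limiting.
P(Cl2) remaining = 324 − (1/1) × 129 = 195.0 kPa
P(gaseous products) = (2)/1 × 129 = 258.0 kPa
P_total at 429 °C = 195.0 + 258.0 = 453.0 kPa
Scaling to 31.0 °C: P = 453.0 × 304.15/702.15 = 196.2 kPa

196 kPa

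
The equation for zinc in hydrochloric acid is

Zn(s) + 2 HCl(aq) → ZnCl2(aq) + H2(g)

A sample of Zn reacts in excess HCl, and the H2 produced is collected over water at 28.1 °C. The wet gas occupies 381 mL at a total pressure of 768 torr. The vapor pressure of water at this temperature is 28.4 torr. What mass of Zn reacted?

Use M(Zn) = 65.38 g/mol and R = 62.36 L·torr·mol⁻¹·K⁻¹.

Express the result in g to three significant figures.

P(H2) = 768 − 28.4 = 739.6 torr
n(H2) = PV/RT = (739.6 × 0.3810) / (62.36 × 301.25) = 0.01500 mol
n(Zn) = (1/1) × 0.01500 = 0.01500 mol
m(Zn) = 0.01500 × 65.38 = 0.9807 g

0.981 g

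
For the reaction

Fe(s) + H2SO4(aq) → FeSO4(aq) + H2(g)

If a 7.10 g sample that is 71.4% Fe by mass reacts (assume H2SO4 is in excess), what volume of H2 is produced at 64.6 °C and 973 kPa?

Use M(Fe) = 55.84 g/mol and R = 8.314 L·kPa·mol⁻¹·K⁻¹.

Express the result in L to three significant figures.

mass of Fe = 7.10 × 71.4/100 = 5.069 g
n(Fe) = 5.069 / 55.84 = 0.09078 mol
n(H2) = (1/1) × 0.09078 = 0.09078 mol
V = nRT/P = 0.09078 × 8.314 × 337.75 / 973 = 0.2620 L

0.262 L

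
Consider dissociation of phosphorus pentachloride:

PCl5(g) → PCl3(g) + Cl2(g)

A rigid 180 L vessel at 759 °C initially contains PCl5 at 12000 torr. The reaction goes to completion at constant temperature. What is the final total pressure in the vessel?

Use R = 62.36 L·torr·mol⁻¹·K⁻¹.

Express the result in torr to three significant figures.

24000 torr

At constant T and V, P ∝ n(gas): 1 mol gas → 2 mol gas.
P_final = (2/1) × 12000 = 24000 torr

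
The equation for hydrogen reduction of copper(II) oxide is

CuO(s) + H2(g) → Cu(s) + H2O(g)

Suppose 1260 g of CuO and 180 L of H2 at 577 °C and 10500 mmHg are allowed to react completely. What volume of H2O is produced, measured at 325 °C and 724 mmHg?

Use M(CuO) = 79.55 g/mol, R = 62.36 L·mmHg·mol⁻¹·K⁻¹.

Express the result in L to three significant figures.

816 L

n(CuO) = 1260 / 79.55 = 15.84 mol
n(H2) = PV/RT = (10500 × 180) / (62.36 × 850.15) = 35.65 mol
For 15.84 mol CuO, stoichiometry requires (1/1) × 15.84 = 15.84 mol H2; 35.65 mol is available, so CuO is limiting.
n(H2O) = (1/1) × 15.84 = 15.84 mol
V(H2O) = nRT/P = 15.84 × 62.36 × 598.15 / 724 = 816.1 L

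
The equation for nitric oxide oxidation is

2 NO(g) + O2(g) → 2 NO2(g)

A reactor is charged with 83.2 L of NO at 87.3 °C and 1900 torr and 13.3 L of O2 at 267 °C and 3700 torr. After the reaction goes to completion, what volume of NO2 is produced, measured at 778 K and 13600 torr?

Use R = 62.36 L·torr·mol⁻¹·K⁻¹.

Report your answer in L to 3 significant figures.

n(NO) = PV/RT = (1900 × 83.2) / (62.36 × 360.45) = 7.033 mol
n(O2) = PV/RT = (3700 × 13.3) / (62.36 × 540.15) = 1.461 mol
For 7.033 mol NO, stoichiometry requires (1/2) × 7.033 = 3.517 mol O2; 1.461 mol is available, so O2 is limiting.
n(NO2) = (2/1) × 1.461 = 2.922 mol
V(NO2) = nRT/P = 2.922 × 62.36 × 778 / 13600 = 10.42 L

10.4 L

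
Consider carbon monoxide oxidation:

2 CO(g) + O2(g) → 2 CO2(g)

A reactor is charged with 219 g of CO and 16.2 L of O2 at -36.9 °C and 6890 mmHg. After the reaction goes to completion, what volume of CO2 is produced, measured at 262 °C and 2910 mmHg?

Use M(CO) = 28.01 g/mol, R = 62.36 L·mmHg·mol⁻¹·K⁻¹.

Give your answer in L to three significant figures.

89.7 L

n(CO) = 219 / 28.01 = 7.819 mol
n(O2) = PV/RT = (6890 × 16.2) / (62.36 × 236.25) = 7.576 mol
For 7.819 mol CO, stoichiometry requires (1/2) × 7.819 = 3.909 mol O2; 7.576 mol is available, so CO is limiting.
n(CO2) = (2/2) × 7.819 = 7.819 mol
V(CO2) = nRT/P = 7.819 × 62.36 × 535.15 / 2910 = 89.67 L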